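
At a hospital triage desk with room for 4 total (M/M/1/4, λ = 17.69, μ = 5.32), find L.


ρ = 17.69/5.32 = 3.3252
L = ρ[1 − (K+1)ρ^K + Kρ^(K+1)] / [(1−ρ)(1−ρ^(K+1))]
Numerator: 3.3252·(1 − 5·122.254486 + 4·406.519145) = 3377.739742
Denominator: (-2.3252)·(-405.519145) = 942.908237
L = 3377.739742/942.908237 = 3.5823

Final: 3.5823


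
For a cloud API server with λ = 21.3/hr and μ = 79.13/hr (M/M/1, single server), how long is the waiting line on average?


ρ = 21.3/79.13 = 0.2692
Lq = ρ²/(1−ρ) = 0.07246/0.7308 = 0.09914

Final: 0.09914


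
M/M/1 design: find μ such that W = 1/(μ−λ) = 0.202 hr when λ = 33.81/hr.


W = 1/(μ−λ) ⇒ μ − λ = 1/W = 1/0.202 = 4.9505
μ = λ + 1/W = 33.81 + 4.9505 = 38.7605 per hr

Final: 38.7605 /hr


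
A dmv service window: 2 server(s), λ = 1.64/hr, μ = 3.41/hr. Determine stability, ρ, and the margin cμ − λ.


Total capacity cμ = 2·3.41 = 6.82/hr
ρ = λ/(cμ) = 1.64/6.82 = 0.2405
Stable ⇔ ρ < 1: YES
Spare capacity = cμ − λ = 6.82 − 1.64 = 5.18/hr

Final: ρ = 0.2405; stable; margin = 5.18/hr


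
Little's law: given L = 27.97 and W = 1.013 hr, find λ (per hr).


λ = L/W = 27.97/1.013 = 27.6111 /hr

Final: 27.6111 /hr


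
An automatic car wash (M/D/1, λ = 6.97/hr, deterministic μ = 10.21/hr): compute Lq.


ρ = 6.97/10.21 = 0.6827
M/D/1: Lq = ρ²/(2(1−ρ)) = 0.4660/(2·0.3173) = 0.73429

Final: 0.73429


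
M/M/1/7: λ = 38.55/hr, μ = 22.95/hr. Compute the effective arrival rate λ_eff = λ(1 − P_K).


ρ = 1.6797; P_K = (1−ρ)ρ^7/(1−ρ^8) = 0.411157
λ_eff = λ(1 − P_K) = 38.55·(1 − 0.411157) = 38.55·0.588843 = 22.6999 /hr

Final: 22.6999 /hr


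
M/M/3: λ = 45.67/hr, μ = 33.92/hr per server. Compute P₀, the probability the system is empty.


a = λ/μ = 45.67/33.92 = 1.3464; ρ = a/c = 0.4488
Σ_{k=0}^{2} a^k/k! (terms k=0..2) = 1.00000 + 1.34640 + 0.90640 = 3.25280
Tail: a^3/(3!(1−ρ)) = 2.44076/(6·0.5512) = 0.73802
P₀ = 1/(3.25280 + 0.73802) = 1/3.99082 = 0.250575

Final: 0.250575


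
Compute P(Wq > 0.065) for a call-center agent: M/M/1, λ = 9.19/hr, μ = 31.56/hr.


ρ = 9.19/31.56 = 0.2912
P(Wq > t) = ρ·e^{−(μ−λ)t} = 0.2912·e^{−1.4540}
= 0.2912·0.233622 = 0.068029

Final: 0.068029


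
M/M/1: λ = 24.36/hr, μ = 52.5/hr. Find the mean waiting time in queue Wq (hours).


ρ = 24.36/52.5 = 0.4640
Wq = ρ/(μ−λ) = 0.4640/(52.5 − 24.36) = 0.4640/28.14 = 0.01649 hr

Final: 0.01649 hr


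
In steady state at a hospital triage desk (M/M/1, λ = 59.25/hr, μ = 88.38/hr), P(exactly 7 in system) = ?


ρ = 59.25/88.38 = 0.6704
P_n = (1−ρ)·ρ^n = (1 − 0.6704)·0.6704^7 = 0.3296·0.060861 = 0.020060

Final: 0.020060


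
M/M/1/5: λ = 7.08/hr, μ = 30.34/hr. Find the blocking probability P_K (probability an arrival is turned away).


ρ = λ/μ = 7.08/30.34 = 0.2334
P_K = (1−ρ)ρ^K/(1−ρ^(K+1)) = (0.7666·0.0006920)/(1 − 0.0001615)
= 0.0005305/0.999839 = 0.0005306

Final: 0.0005306


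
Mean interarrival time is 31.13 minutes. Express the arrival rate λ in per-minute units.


λ = 1/(interarrival time) in consistent units.
1 minute = 1 min, so λ = 1/31.13 = 0.03212 per minute

Final: 0.03212 /min


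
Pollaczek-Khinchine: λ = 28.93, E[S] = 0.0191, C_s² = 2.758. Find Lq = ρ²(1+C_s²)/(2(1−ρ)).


ρ = λ·E[S] = 28.93·0.0191 = 0.5526
Lq = ρ²(1+C_s²)/(2(1−ρ)) = 0.3053·(1+2.758)/(2·0.4474)
= 0.3053·3.7580/0.8949 = 1.28221

Final: 1.28221


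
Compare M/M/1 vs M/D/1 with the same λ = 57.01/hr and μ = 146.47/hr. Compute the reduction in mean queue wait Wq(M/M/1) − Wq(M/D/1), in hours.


ρ = 57.01/146.47 = 0.3892
Wq(M/M/1) = ρ/(μ−λ) = 0.3892/89.46 = 0.004351 hr
Wq(M/D/1) = ρ/(2(μ−λ)) = 0.002175 hr
Savings = 0.004351 − 0.002175 = 0.002175 hr

Final: 0.002175 hr


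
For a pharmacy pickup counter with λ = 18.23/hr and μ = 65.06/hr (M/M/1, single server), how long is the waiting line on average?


ρ = 18.23/65.06 = 0.2802
Lq = ρ²/(1−ρ) = 0.07851/0.7198 = 0.1091

Final: 0.1091


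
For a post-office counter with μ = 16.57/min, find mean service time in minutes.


Mean service time = 1/μ = 1/16.57 minute = 0.06035 minute
In minutes: 0.06035 × 1 = 0.06035 min

Final: 0.06035 min


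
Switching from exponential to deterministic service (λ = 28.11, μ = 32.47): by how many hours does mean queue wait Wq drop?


ρ = 28.11/32.47 = 0.8657
Wq(M/M/1) = ρ/(μ−λ) = 0.8657/4.36 = 0.19856 hr
Wq(M/D/1) = ρ/(2(μ−λ)) = 0.09928 hr
Savings = 0.19856 − 0.09928 = 0.09928 hr

Final: 0.09928 hr


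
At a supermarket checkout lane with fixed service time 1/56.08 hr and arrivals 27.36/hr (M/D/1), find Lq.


ρ = 27.36/56.08 = 0.4879
M/D/1: Lq = ρ²/(2(1−ρ)) = 0.2380/(2·0.5121) = 0.23239

Final: 0.23239


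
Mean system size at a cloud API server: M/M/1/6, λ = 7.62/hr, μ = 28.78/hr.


ρ = 7.62/28.78 = 0.2648
L = ρ[1 − (K+1)ρ^K + Kρ^(K+1)] / [(1−ρ)(1−ρ^(K+1))]
Numerator: 0.2648·(1 − 7·0.0003445 + 6·0.00009121) = 0.264274
Denominator: (0.7352)·(0.999909) = 0.735166
L = 0.264274/0.735166 = 0.3595

Final: 0.3595


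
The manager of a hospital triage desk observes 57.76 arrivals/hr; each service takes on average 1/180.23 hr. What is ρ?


ρ = λ/μ = 57.76/180.23 = 0.3205

Final: 0.3205


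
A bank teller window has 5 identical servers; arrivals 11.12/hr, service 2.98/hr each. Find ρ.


ρ = λ/(cμ) = 11.12/(5·2.98) = 11.12/14.90 = 0.7463

Final: 0.7463


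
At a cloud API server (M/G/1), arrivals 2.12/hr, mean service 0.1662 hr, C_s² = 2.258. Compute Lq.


ρ = λ·E[S] = 2.12·0.1662 = 0.3523
Lq = ρ²(1+C_s²)/(2(1−ρ)) = 0.1241·(1+2.258)/(2·0.6477)
= 0.1241·3.2580/1.2953 = 0.31226

Final: 0.31226


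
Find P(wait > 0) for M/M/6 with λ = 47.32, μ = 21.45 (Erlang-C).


a = λ/μ = 2.2061; ρ = a/6 = 0.3677
P₀ = 0.109839 (from M/M/c formula)
C(c,a) = [a^c/(c!(1−ρ))]·P₀ = [115.26691/(720·0.6323)]·0.109839
= 0.25318·0.109839 = 0.027809

Final: 0.027809


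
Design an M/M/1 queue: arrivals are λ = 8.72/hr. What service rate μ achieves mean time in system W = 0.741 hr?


W = 1/(μ−λ) ⇒ μ − λ = 1/W = 1/0.741 = 1.3495
μ = λ + 1/W = 8.72 + 1.3495 = 10.0695 per hr

Final: 10.0695 /hr


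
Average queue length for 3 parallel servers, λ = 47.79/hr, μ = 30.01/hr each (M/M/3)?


a = λ/μ = 1.5925; ρ = a/3 = 0.5308
P₀ = 0.188856
Lq = P₀·a^c·ρ / (c!·(1−ρ)²) = 0.188856·4.03844·0.5308/(6·0.22013)
= 0.30653

Final: 0.30653


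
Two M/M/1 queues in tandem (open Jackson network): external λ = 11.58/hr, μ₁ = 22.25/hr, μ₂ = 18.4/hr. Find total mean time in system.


Each node sees arrival rate λ = 11.58/hr (tandem ⇒ throughput preserved).
W₁ = 1/(μ₁−λ) = 1/(22.25−11.58) = 0.09372 hr
W₂ = 1/(μ₂−λ) = 1/(18.4−11.58) = 0.14663 hr
W_total = W₁ + W₂ = 0.09372 + 0.14663 = 0.24035 hr

Final: 0.24035 hr


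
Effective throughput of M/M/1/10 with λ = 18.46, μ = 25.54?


ρ = 0.7228; P_K = (1−ρ)ρ^10/(1−ρ^11) = 0.011100
λ_eff = λ(1 − P_K) = 18.46·(1 − 0.011100) = 18.46·0.988900 = 18.2551 /hr

Final: 18.2551 /hr


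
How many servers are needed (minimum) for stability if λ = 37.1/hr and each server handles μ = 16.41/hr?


Stability requires cμ > λ ⇔ c > λ/μ.
λ/μ = 37.1/16.41 = 2.2608
Minimum integer c = ⌊2.2608⌋ + 1 = 3
Check: 3·16.41 = 49.23 > 37.1, while 2·16.41 = 32.82 ≤ 37.1

Final: 3 servers


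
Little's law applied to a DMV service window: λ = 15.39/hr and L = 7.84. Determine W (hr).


W = L/λ = 7.84/15.39 = 0.5094 hr

Final: 0.5094 hr


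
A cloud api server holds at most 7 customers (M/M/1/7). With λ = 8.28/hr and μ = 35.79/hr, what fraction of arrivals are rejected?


ρ = λ/μ = 8.28/35.79 = 0.2313
P_K = (1−ρ)ρ^K/(1−ρ^(K+1)) = (0.7687·0.00003547)/(1 − 0.000008206)
= 0.00002727/0.999992 = 0.00002727

Final: 0.00002727


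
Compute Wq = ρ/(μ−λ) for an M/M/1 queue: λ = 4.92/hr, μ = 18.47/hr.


ρ = 4.92/18.47 = 0.2664
Wq = ρ/(μ−λ) = 0.2664/(18.47 − 4.92) = 0.2664/13.55 = 0.01966 hr

Final: 0.01966 hr


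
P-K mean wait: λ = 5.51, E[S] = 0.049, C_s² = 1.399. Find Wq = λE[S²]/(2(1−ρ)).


ρ = λ·E[S] = 5.51·0.049 = 0.2700
E[S²] = E[S]²(1+C_s²) = 0.049²·(1+1.399) = 0.005760
Wq = λ·E[S²]/(2(1−ρ)) = 5.51·0.005760/(2·0.7300) = 0.02174 hr

Final: 0.02174 hr


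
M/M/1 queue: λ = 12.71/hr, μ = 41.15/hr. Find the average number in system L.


ρ = λ/μ = 12.71/41.15 = 0.3089
L = ρ/(1−ρ) = 0.3089/(1 − 0.3089) = 0.3089/0.6911 = 0.4469

Final: 0.4469


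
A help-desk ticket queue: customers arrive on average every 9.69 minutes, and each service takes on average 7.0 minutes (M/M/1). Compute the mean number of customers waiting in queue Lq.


λ = 60/9.69 = 6.1920 /hr
μ = 60/7.0 = 8.5714 /hr
ρ = λ/μ = 6.1920/8.5714 = 0.7224
Lq = ρ²/(1−ρ) = 0.5219/0.2776 = 1.8798

Final: 1.8798


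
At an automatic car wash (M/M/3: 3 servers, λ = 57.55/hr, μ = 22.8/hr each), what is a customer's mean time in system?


a = 2.5241; ρ = 0.8414; P₀ = 0.042361
Lq = P₀·a^c·ρ/(c!(1−ρ)²) = 3.79655
Wq = Lq/λ = 3.79655/57.55 = 0.06597 hr
W = Wq + 1/μ = 0.06597 + 0.04386 = 0.10983 hr

Final: 0.10983 hr


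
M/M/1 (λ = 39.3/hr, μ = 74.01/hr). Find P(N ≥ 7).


ρ = 39.3/74.01 = 0.5310
P(N ≥ n) = ρ^n = 0.5310^7 = 0.011905

Final: 0.011905


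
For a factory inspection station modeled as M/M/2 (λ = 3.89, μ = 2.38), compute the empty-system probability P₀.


a = λ/μ = 3.89/2.38 = 1.6345; ρ = a/c = 0.8172
Σ_{k=0}^{1} a^k/k! (terms k=0..1) = 1.00000 + 1.63445 = 2.63445
Tail: a^2/(2!(1−ρ)) = 2.67144/(2·0.1828) = 7.30807
P₀ = 1/(2.63445 + 7.30807) = 1/9.94253 = 0.100578

Final: 0.100578


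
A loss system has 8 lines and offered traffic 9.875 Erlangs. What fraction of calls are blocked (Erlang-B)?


B(c,a) = (a^c/c!) / Σ_{k=0}^{c} a^k/k!
a^8/8! = 2242.726481
Σ terms (k=0..8): 1.00000 + 9.87500 + 48.75781 + 160.49447 + 396.22071 + 782.53591 + 1287.92368 + 1816.89234 + 2242.72648 = 6746.426403
B = 2242.726481/6746.426403 = 0.332432

Final: 0.332432


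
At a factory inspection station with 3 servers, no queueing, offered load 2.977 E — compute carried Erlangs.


B(3,2.977) = 0.343389 (Erlang-B)
Carried load = a(1 − B) = 2.977·(1 − 0.343389) = 2.977·0.656611 = 1.9547 E

Final: 1.9547 Erlangs


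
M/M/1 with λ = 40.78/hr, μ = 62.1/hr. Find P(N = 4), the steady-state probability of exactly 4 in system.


ρ = 40.78/62.1 = 0.6567
P_n = (1−ρ)·ρ^n = (1 − 0.6567)·0.6567^4 = 0.3433·0.185961 = 0.063844

Final: 0.063844


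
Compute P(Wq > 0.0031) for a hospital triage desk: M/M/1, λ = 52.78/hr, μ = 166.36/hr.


ρ = 52.78/166.36 = 0.3173
P(Wq > t) = ρ·e^{−(μ−λ)t} = 0.3173·e^{−0.3521}
= 0.3173·0.703211 = 0.223103

Final: 0.223103


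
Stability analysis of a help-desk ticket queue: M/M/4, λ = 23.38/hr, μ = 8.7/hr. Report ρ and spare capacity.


Total capacity cμ = 4·8.7 = 34.80/hr
ρ = λ/(cμ) = 23.38/34.80 = 0.6718
Stable ⇔ ρ < 1: YES
Spare capacity = cμ − λ = 34.80 − 23.38 = 11.42/hr

Final: ρ = 0.6718; stable; margin = 11.42/hr


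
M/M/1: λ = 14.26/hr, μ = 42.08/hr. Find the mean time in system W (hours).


W = 1/(μ−λ) = 1/(42.08 − 14.26) = 1/27.82 = 0.03595 hr

Final: 0.03595 hr


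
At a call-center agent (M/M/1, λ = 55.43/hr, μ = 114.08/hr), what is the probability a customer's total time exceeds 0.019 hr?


W ~ Exponential(μ−λ) for M/M/1.
μ − λ = 114.08 − 55.43 = 58.6500
P(W > t) = e^{−(μ−λ)t} = e^{−1.1143} = 0.328128

Final: 0.328128


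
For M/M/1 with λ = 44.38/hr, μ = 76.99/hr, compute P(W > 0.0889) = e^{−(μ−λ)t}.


W ~ Exponential(μ−λ) for M/M/1.
μ − λ = 76.99 − 44.38 = 32.6100
P(W > t) = e^{−(μ−λ)t} = e^{−2.8990} = 0.055077

Final: 0.055077


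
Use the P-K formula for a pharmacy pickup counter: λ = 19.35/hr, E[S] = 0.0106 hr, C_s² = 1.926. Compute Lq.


ρ = λ·E[S] = 19.35·0.0106 = 0.2051
Lq = ρ²(1+C_s²)/(2(1−ρ)) = 0.04207·(1+1.926)/(2·0.7949)
= 0.04207·2.9260/1.5898 = 0.07743

Final: 0.07743


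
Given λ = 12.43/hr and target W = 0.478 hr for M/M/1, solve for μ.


W = 1/(μ−λ) ⇒ μ − λ = 1/W = 1/0.478 = 2.0921
μ = λ + 1/W = 12.43 + 2.0921 = 14.5221 per hr

Final: 14.5221 /hr


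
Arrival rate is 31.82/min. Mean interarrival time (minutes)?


Mean interarrival time = 1/λ = 1/31.82 minute = 0.03143 minute
In minutes: 0.03143 × 1 = 0.03143 min

Final: 0.03143 min


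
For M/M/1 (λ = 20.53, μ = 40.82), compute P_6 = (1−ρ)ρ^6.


ρ = 20.53/40.82 = 0.5029
P_n = (1−ρ)·ρ^n = (1 − 0.5029)·0.5029^6 = 0.4971·0.016184 = 0.008045

Final: 0.008045


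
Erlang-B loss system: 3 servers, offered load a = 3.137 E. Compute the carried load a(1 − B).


B(3,3.137) = 0.362267 (Erlang-B)
Carried load = a(1 − B) = 3.137·(1 − 0.362267) = 3.137·0.637733 = 2.0006 E

Final: 2.0006 Erlangs


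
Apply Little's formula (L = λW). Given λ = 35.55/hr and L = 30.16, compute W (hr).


W = L/λ = 30.16/35.55 = 0.8484 hr

Final: 0.8484 hr


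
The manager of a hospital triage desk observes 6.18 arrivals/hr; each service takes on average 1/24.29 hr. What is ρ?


ρ = λ/μ = 6.18/24.29 = 0.2544

Final: 0.2544


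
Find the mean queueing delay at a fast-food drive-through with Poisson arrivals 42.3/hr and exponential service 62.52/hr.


ρ = 42.3/62.52 = 0.6766
Wq = ρ/(μ−λ) = 0.6766/(62.52 − 42.3) = 0.6766/20.22 = 0.03346 hr

Final: 0.03346 hr


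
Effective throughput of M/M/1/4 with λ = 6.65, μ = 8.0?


ρ = 0.8313; P_K = (1−ρ)ρ^4/(1−ρ^5) = 0.133588
λ_eff = λ(1 − P_K) = 6.65·(1 − 0.133588) = 6.65·0.866412 = 5.7616 /hr

Final: 5.7616 /hr


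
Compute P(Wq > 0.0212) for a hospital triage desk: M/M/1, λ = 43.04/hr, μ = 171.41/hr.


ρ = 43.04/171.41 = 0.2511
P(Wq > t) = ρ·e^{−(μ−λ)t} = 0.2511·e^{−2.7214}
= 0.2511·0.065780 = 0.016517

Final: 0.016517


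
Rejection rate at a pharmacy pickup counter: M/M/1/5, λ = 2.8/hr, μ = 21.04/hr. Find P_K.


ρ = λ/μ = 2.8/21.04 = 0.1331
P_K = (1−ρ)ρ^K/(1−ρ^(K+1)) = (0.8669·0.00004174)/(1 − 0.000005555)
= 0.00003619/0.999994 = 0.00003619

Final: 0.00003619


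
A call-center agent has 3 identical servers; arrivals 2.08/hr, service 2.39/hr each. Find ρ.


ρ = λ/(cμ) = 2.08/(3·2.39) = 2.08/7.17 = 0.2901

Final: 0.2901


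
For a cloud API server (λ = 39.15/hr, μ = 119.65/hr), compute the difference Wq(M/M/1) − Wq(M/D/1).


ρ = 39.15/119.65 = 0.3272
Wq(M/M/1) = ρ/(μ−λ) = 0.3272/80.50 = 0.004065 hr
Wq(M/D/1) = ρ/(2(μ−λ)) = 0.002032 hr
Savings = 0.004065 − 0.002032 = 0.002032 hr

Final: 0.002032 hr


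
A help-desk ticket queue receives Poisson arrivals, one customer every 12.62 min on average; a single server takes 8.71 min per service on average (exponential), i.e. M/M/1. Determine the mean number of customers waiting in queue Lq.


λ = 60/12.62 = 4.7544 /hr
μ = 60/8.71 = 6.8886 /hr
ρ = λ/μ = 4.7544/6.8886 = 0.6902
Lq = ρ²/(1−ρ) = 0.4763/0.3098 = 1.5374

Final: 1.5374


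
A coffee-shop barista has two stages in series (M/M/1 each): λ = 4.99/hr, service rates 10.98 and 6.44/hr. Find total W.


Each node sees arrival rate λ = 4.99/hr (tandem ⇒ throughput preserved).
W₁ = 1/(μ₁−λ) = 1/(10.98−4.99) = 0.16694 hr
W₂ = 1/(μ₂−λ) = 1/(6.44−4.99) = 0.68966 hr
W_total = W₁ + W₂ = 0.16694 + 0.68966 = 0.85660 hr

Final: 0.85660 hr


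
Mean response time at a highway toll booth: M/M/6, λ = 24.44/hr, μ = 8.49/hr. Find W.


a = 2.8787; ρ = 0.4798; P₀ = 0.055476
Lq = P₀·a^c·ρ/(c!(1−ρ)²) = 0.07773
Wq = Lq/λ = 0.07773/24.44 = 0.003181 hr
W = Wq + 1/μ = 0.003181 + 0.11779 = 0.12097 hr

Final: 0.12097 hr


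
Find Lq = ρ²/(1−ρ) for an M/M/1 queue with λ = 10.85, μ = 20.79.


ρ = 10.85/20.79 = 0.5219
Lq = ρ²/(1−ρ) = 0.2724/0.4781 = 0.5697

Final: 0.5697


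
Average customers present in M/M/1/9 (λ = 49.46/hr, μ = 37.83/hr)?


ρ = 49.46/37.83 = 1.3074
L = ρ[1 − (K+1)ρ^K + Kρ^(K+1)] / [(1−ρ)(1−ρ^(K+1))]
Numerator: 1.3074·(1 − 10·11.162461 + 9·14.594113) = 27.093062
Denominator: (-0.3074)·(-13.594113) = 4.179211
L = 27.093062/4.179211 = 6.4828

Final: 6.4828


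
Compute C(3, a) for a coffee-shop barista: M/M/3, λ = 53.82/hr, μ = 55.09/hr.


a = λ/μ = 0.9769; ρ = a/3 = 0.3256
P₀ = 0.372494 (from M/M/c formula)
C(c,a) = [a^c/(c!(1−ρ))]·P₀ = [0.93242/(6·0.6744)]·0.372494
= 0.23045·0.372494 = 0.085841

Final: 0.085841


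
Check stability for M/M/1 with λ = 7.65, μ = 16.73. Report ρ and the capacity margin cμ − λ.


Total capacity cμ = 1·16.73 = 16.73/hr
ρ = λ/(cμ) = 7.65/16.73 = 0.4573
Stable ⇔ ρ < 1: YES
Spare capacity = cμ − λ = 16.73 − 7.65 = 9.08/hr

Final: ρ = 0.4573; stable; margin = 9.08/hr


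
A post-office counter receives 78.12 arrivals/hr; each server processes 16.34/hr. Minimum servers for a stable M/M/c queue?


Stability requires cμ > λ ⇔ c > λ/μ.
λ/μ = 78.12/16.34 = 4.7809
Minimum integer c = ⌊4.7809⌋ + 1 = 5
Check: 5·16.34 = 81.70 > 78.12, while 4·16.34 = 65.36 ≤ 78.12

Final: 5 servers


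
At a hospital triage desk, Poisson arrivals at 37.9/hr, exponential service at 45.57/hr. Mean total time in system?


W = 1/(μ−λ) = 1/(45.57 − 37.9) = 1/7.67 = 0.1304 hr

Final: 0.1304 hr


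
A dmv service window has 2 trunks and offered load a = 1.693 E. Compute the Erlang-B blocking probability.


B(c,a) = (a^c/c!) / Σ_{k=0}^{c} a^k/k!
a^2/2! = 1.433125
Σ terms (k=0..2): 1.00000 + 1.69300 + 1.43312 = 4.126125
B = 1.433125/4.126125 = 0.347329

Final: 0.347329


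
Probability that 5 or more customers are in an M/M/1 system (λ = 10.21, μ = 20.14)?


ρ = 10.21/20.14 = 0.5070
P(N ≥ n) = ρ^n = 0.5070^5 = 0.033484

Final: 0.033484


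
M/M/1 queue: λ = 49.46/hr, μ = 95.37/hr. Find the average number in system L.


ρ = λ/μ = 49.46/95.37 = 0.5186
L = ρ/(1−ρ) = 0.5186/(1 − 0.5186) = 0.5186/0.4814 = 1.0773

Final: 1.0773


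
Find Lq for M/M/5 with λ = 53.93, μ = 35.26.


a = λ/μ = 1.5295; ρ = a/5 = 0.3059
P₀ = 0.216262
Lq = P₀·a^c·ρ / (c!·(1−ρ)²) = 0.216262·8.37029·0.3059/(120·0.48178)
= 0.009578

Final: 0.009578


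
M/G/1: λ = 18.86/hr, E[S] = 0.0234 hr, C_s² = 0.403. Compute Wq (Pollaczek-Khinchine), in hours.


ρ = λ·E[S] = 18.86·0.0234 = 0.4413
E[S²] = E[S]²(1+C_s²) = 0.0234²·(1+0.403) = 0.0007682
Wq = λ·E[S²]/(2(1−ρ)) = 18.86·0.0007682/(2·0.5587) = 0.01297 hr

Final: 0.01297 hr


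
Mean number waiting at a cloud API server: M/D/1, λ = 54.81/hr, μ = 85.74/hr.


ρ = 54.81/85.74 = 0.6393
M/D/1: Lq = ρ²/(2(1−ρ)) = 0.4087/(2·0.3607) = 0.56640

Final: 0.56640


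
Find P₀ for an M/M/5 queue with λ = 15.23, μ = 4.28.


a = λ/μ = 15.23/4.28 = 3.5584; ρ = a/c = 0.7117
Σ_{k=0}^{4} a^k/k! (terms k=0..4) = 1.00000 + 3.55841 + 6.33115 + 7.50961 + 6.68057 = 25.07973
Tail: a^5/(5!(1−ρ)) = 570.53287/(120·0.2883) = 16.49028
P₀ = 1/(25.07973 + 16.49028) = 1/41.57001 = 0.024056

Final: 0.024056


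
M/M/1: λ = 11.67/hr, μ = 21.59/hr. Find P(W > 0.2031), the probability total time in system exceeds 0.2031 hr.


W ~ Exponential(μ−λ) for M/M/1.
μ − λ = 21.59 − 11.67 = 9.9200
P(W > t) = e^{−(μ−λ)t} = e^{−2.0148} = 0.133353

Final: 0.133353


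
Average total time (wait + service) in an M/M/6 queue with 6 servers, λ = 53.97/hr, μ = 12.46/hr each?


a = 4.3315; ρ = 0.7219; P₀ = 0.011285
Lq = P₀·a^c·ρ/(c!(1−ρ)²) = 0.96627
Wq = Lq/λ = 0.96627/53.97 = 0.01790 hr
W = Wq + 1/μ = 0.01790 + 0.08026 = 0.09816 hr

Final: 0.09816 hr


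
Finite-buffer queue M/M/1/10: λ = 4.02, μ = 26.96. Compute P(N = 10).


ρ = λ/μ = 4.02/26.96 = 0.1491
P_K = (1−ρ)ρ^K/(1−ρ^(K+1)) = (0.8509·0.000000005433)/(1 − 8.102e-10)
= 0.000000004623/1.000000 = 0.000000004623

Final: 0.000000004623


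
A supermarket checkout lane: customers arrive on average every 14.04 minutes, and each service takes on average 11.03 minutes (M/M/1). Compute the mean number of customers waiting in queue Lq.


λ = 60/14.04 = 4.2735 /hr
μ = 60/11.03 = 5.4397 /hr
ρ = λ/μ = 4.2735/5.4397 = 0.7856
Lq = ρ²/(1−ρ) = 0.6172/0.2144 = 2.8788

Final: 2.8788


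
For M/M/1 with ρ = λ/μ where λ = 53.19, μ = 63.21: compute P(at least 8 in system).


ρ = 53.19/63.21 = 0.8415
P(N ≥ n) = ρ^n = 0.8415^8 = 0.251393

Final: 0.251393


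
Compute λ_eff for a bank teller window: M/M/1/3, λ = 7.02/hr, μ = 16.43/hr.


ρ = 0.4273; P_K = (1−ρ)ρ^3/(1−ρ^4) = 0.046214
λ_eff = λ(1 − P_K) = 7.02·(1 − 0.046214) = 7.02·0.953786 = 6.6956 /hr

Final: 6.6956 /hr


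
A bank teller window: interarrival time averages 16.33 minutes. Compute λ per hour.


λ = 1/(interarrival time) in consistent units.
1 hour = 60 min, so λ = 60/16.33 = 3.6742 per hour

Final: 3.6742 /hr


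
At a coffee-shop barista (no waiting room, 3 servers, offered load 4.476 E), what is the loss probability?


B(c,a) = (a^c/c!) / Σ_{k=0}^{c} a^k/k!
a^3/3! = 14.945794
Σ terms (k=0..3): 1.00000 + 4.47600 + 10.01729 + 14.94579 = 30.439082
B = 14.945794/30.439082 = 0.491007

Final: 0.491007


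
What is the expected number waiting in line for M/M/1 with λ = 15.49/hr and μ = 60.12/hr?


ρ = 15.49/60.12 = 0.2577
Lq = ρ²/(1−ρ) = 0.06638/0.7423 = 0.08942

Final: 0.08942


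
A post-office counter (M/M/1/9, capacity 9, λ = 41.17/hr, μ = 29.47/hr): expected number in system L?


ρ = 41.17/29.47 = 1.3970
L = ρ[1 − (K+1)ρ^K + Kρ^(K+1)] / [(1−ρ)(1−ρ^(K+1))]
Numerator: 1.3970·(1 − 10·20.267799 + 9·28.314397) = 74.253502
Denominator: (-0.3970)·(-27.314397) = 10.844195
L = 74.253502/10.844195 = 6.8473

Final: 6.8473


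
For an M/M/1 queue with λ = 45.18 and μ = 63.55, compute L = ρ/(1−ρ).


ρ = λ/μ = 45.18/63.55 = 0.7109
L = ρ/(1−ρ) = 0.7109/(1 − 0.7109) = 0.7109/0.2891 = 2.4594

Final: 2.4594


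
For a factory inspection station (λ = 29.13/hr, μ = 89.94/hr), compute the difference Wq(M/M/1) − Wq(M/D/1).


ρ = 29.13/89.94 = 0.3239
Wq(M/M/1) = ρ/(μ−λ) = 0.3239/60.81 = 0.005326 hr
Wq(M/D/1) = ρ/(2(μ−λ)) = 0.002663 hr
Savings = 0.005326 − 0.002663 = 0.002663 hr

Final: 0.002663 hr


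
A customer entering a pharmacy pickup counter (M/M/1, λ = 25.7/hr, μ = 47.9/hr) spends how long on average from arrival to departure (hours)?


W = 1/(μ−λ) = 1/(47.9 − 25.7) = 1/22.20 = 0.04505 hr

Final: 0.04505 hr


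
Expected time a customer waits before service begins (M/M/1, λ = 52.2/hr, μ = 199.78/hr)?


ρ = 52.2/199.78 = 0.2613
Wq = ρ/(μ−λ) = 0.2613/(199.78 − 52.2) = 0.2613/147.58 = 0.001770 hr

Final: 0.001770 hr


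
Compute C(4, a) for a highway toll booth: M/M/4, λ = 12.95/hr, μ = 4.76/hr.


a = λ/μ = 2.7206; ρ = a/4 = 0.6801
P₀ = 0.055822 (from M/M/c formula)
C(c,a) = [a^c/(c!(1−ρ))]·P₀ = [54.78369/(24·0.3199)]·0.055822
= 7.13657·0.055822 = 0.398378

Final: 0.398378


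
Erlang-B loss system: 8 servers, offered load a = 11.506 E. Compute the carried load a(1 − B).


B(8,11.506) = 0.403490 (Erlang-B)
Carried load = a(1 − B) = 11.506·(1 − 0.403490) = 11.506·0.596510 = 6.8634 E

Final: 6.8634 Erlangs


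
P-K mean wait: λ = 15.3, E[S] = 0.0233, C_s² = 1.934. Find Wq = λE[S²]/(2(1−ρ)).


ρ = λ·E[S] = 15.3·0.0233 = 0.3565
E[S²] = E[S]²(1+C_s²) = 0.0233²·(1+1.934) = 0.001593
Wq = λ·E[S²]/(2(1−ρ)) = 15.3·0.001593/(2·0.6435) = 0.01894 hr

Final: 0.01894 hr


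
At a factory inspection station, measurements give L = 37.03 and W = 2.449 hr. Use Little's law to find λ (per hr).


λ = L/W = 37.03/2.449 = 15.1205 /hr

Final: 15.1205 /hr


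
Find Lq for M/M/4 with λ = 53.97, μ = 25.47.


a = λ/μ = 2.1190; ρ = a/4 = 0.5297
P₀ = 0.114470
Lq = P₀·a^c·ρ / (c!·(1−ρ)²) = 0.114470·20.16016·0.5297/(24·0.22114)
= 0.23034

Final: 0.23034


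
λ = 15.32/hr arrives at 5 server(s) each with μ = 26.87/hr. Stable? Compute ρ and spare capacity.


Total capacity cμ = 5·26.87 = 134.35/hr
ρ = λ/(cμ) = 15.32/134.35 = 0.1140
Stable ⇔ ρ < 1: YES
Spare capacity = cμ − λ = 134.35 − 15.32 = 119.03/hr

Final: ρ = 0.1140; stable; margin = 119.03/hr


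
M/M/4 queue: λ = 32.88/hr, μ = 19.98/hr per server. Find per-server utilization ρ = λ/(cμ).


ρ = λ/(cμ) = 32.88/(4·19.98) = 32.88/79.92 = 0.4114

Final: 0.4114


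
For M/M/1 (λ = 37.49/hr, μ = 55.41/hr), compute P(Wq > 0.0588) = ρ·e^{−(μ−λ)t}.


ρ = 37.49/55.41 = 0.6766
P(Wq > t) = ρ·e^{−(μ−λ)t} = 0.6766·e^{−1.0537}
= 0.6766·0.348647 = 0.235892

Final: 0.235892


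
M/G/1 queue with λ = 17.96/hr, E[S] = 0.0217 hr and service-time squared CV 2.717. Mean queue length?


ρ = λ·E[S] = 17.96·0.0217 = 0.3897
Lq = ρ²(1+C_s²)/(2(1−ρ)) = 0.1519·(1+2.717)/(2·0.6103)
= 0.1519·3.7170/1.2205 = 0.46257

Final: 0.46257


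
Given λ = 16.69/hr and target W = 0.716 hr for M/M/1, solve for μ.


W = 1/(μ−λ) ⇒ μ − λ = 1/W = 1/0.716 = 1.3966
μ = λ + 1/W = 16.69 + 1.3966 = 18.0866 per hr

Final: 18.0866 /hr


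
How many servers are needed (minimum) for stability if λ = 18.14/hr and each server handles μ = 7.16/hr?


Stability requires cμ > λ ⇔ c > λ/μ.
λ/μ = 18.14/7.16 = 2.5335
Minimum integer c = ⌊2.5335⌋ + 1 = 3
Check: 3·7.16 = 21.48 > 18.14, while 2·7.16 = 14.32 ≤ 18.14

Final: 3 servers


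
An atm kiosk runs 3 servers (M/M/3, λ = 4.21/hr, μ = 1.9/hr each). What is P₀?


a = λ/μ = 4.21/1.9 = 2.2158; ρ = a/c = 0.7386
Σ_{k=0}^{2} a^k/k! (terms k=0..2) = 1.00000 + 2.21579 + 2.45486 = 5.67065
Tail: a^3/(3!(1−ρ)) = 10.87891/(6·0.2614) = 6.93622
P₀ = 1/(5.67065 + 6.93622) = 1/12.60687 = 0.079322

Final: 0.079322


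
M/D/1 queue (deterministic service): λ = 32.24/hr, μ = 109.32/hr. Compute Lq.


ρ = 32.24/109.32 = 0.2949
M/D/1: Lq = ρ²/(2(1−ρ)) = 0.08697/(2·0.7051) = 0.06168

Final: 0.06168


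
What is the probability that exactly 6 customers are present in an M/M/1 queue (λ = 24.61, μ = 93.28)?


ρ = 24.61/93.28 = 0.2638
P_n = (1−ρ)·ρ^n = (1 − 0.2638)·0.2638^6 = 0.7362·0.0003372 = 0.0002483

Final: 0.0002483


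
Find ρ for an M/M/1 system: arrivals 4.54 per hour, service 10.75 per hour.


ρ = λ/μ = 4.54/10.75 = 0.4223

Final: 0.4223


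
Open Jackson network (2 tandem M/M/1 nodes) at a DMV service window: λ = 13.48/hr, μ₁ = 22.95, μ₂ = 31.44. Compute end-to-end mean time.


Each node sees arrival rate λ = 13.48/hr (tandem ⇒ throughput preserved).
W₁ = 1/(μ₁−λ) = 1/(22.95−13.48) = 0.10560 hr
W₂ = 1/(μ₂−λ) = 1/(31.44−13.48) = 0.05568 hr
W_total = W₁ + W₂ = 0.10560 + 0.05568 = 0.16128 hr

Final: 0.16128 hr


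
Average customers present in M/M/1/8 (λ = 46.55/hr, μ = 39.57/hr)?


ρ = 46.55/39.57 = 1.1764
L = ρ[1 − (K+1)ρ^K + Kρ^(K+1)] / [(1−ρ)(1−ρ^(K+1))]
Numerator: 1.1764·(1 − 9·3.667998 + 8·4.315019) = 2.950603
Denominator: (-0.1764)·(-3.315019) = 0.584757
L = 2.950603/0.584757 = 5.0459

Final: 5.0459


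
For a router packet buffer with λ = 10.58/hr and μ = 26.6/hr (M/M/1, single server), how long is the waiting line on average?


ρ = 10.58/26.6 = 0.3977
Lq = ρ²/(1−ρ) = 0.1582/0.6023 = 0.2627

Final: 0.2627


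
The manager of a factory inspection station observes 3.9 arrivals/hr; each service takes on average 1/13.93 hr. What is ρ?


ρ = λ/μ = 3.9/13.93 = 0.2800

Final: 0.2800


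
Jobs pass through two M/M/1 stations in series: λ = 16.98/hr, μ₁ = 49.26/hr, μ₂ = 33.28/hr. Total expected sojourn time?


Each node sees arrival rate λ = 16.98/hr (tandem ⇒ throughput preserved).
W₁ = 1/(μ₁−λ) = 1/(49.26−16.98) = 0.03098 hr
W₂ = 1/(μ₂−λ) = 1/(33.28−16.98) = 0.06135 hr
W_total = W₁ + W₂ = 0.03098 + 0.06135 = 0.09233 hr

Final: 0.09233 hr


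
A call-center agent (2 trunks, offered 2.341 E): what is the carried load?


B(2,2.341) = 0.450596 (Erlang-B)
Carried load = a(1 − B) = 2.341·(1 − 0.450596) = 2.341·0.549404 = 1.2862 E

Final: 1.2862 Erlangs


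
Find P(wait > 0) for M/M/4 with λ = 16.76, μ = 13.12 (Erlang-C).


a = λ/μ = 1.2774; ρ = a/4 = 0.3194
P₀ = 0.277484 (from M/M/c formula)
C(c,a) = [a^c/(c!(1−ρ))]·P₀ = [2.66294/(24·0.6806)]·0.277484
= 0.16302·0.277484 = 0.045234

Final: 0.045234


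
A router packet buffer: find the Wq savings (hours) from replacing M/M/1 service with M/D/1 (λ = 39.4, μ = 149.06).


ρ = 39.4/149.06 = 0.2643
Wq(M/M/1) = ρ/(μ−λ) = 0.2643/109.66 = 0.002410 hr
Wq(M/D/1) = ρ/(2(μ−λ)) = 0.001205 hr
Savings = 0.002410 − 0.001205 = 0.001205 hr

Final: 0.001205 hr


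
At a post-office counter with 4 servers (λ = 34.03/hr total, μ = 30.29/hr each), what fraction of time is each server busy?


ρ = λ/(cμ) = 34.03/(4·30.29) = 34.03/121.16 = 0.2809

Final: 0.2809


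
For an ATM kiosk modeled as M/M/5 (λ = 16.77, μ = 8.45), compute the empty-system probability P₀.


a = λ/μ = 16.77/8.45 = 1.9846; ρ = a/c = 0.3969
Σ_{k=0}^{4} a^k/k! (terms k=0..4) = 1.00000 + 1.98462 + 1.96935 + 1.30280 + 0.64639 = 6.90315
Tail: a^5/(5!(1−ρ)) = 30.78802/(120·0.6031) = 0.42543
P₀ = 1/(6.90315 + 0.42543) = 1/7.32858 = 0.136452

Final: 0.136452


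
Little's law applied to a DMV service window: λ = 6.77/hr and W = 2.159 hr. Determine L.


L = λW = 6.77·2.159 = 14.6164

Final: 14.6164


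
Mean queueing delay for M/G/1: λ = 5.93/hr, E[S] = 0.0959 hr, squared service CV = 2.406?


ρ = λ·E[S] = 5.93·0.0959 = 0.5687
E[S²] = E[S]²(1+C_s²) = 0.0959²·(1+2.406) = 0.031324
Wq = λ·E[S²]/(2(1−ρ)) = 5.93·0.031324/(2·0.4313) = 0.21533 hr

Final: 0.21533 hr


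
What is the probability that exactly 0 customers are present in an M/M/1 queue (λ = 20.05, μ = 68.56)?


ρ = 20.05/68.56 = 0.2924
P_n = (1−ρ)·ρ^n = (1 − 0.2924)·0.2924^0 = 0.7076·1.000000 = 0.707555

Final: 0.707555


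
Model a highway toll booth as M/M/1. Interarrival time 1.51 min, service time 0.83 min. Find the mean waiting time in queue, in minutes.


λ = 60/1.51 = 39.7351 /hr
μ = 60/0.83 = 72.2892 /hr
ρ = λ/μ = 39.7351/72.2892 = 0.5497
Wq = ρ/(μ−λ) = 0.5497/(72.2892−39.7351) = 0.01688 hr
In minutes: 0.01688·60 = 1.013 min

Final: 1.013 min


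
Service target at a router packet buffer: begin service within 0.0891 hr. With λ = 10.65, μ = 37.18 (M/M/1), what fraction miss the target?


ρ = 10.65/37.18 = 0.2864
P(Wq > t) = ρ·e^{−(μ−λ)t} = 0.2864·e^{−2.3638}
= 0.2864·0.094060 = 0.026943

Final: 0.026943


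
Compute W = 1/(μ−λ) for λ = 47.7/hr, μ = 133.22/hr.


W = 1/(μ−λ) = 1/(133.22 − 47.7) = 1/85.52 = 0.01169 hr

Final: 0.01169 hr


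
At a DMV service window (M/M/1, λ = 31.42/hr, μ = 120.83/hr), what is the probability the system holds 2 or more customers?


ρ = 31.42/120.83 = 0.2600
P(N ≥ n) = ρ^n = 0.2600^2 = 0.067618

Final: 0.067618


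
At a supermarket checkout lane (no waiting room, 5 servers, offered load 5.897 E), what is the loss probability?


B(c,a) = (a^c/c!) / Σ_{k=0}^{c} a^k/k!
a^5/5! = 59.425712
Σ terms (k=0..5): 1.00000 + 5.89700 + 17.38730 + 34.17764 + 50.38639 + 59.42571 = 168.274054
B = 59.425712/168.274054 = 0.353148

Final: 0.353148


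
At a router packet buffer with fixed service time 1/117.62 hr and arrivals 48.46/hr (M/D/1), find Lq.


ρ = 48.46/117.62 = 0.4120
M/D/1: Lq = ρ²/(2(1−ρ)) = 0.1697/(2·0.5880) = 0.14434

Final: 0.14434


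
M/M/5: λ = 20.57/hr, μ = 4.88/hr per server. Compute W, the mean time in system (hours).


a = 4.2152; ρ = 0.8430; P₀ = 0.009060
Lq = P₀·a^c·ρ/(c!(1−ρ)²) = 3.43738
Wq = Lq/λ = 3.43738/20.57 = 0.16711 hr
W = Wq + 1/μ = 0.16711 + 0.20492 = 0.37202 hr

Final: 0.37202 hr


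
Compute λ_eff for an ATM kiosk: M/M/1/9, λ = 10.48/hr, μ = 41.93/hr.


ρ = 0.2499; P_K = (1−ρ)ρ^9/(1−ρ^10) = 0.000002855
λ_eff = λ(1 − P_K) = 10.48·(1 − 0.000002855) = 10.48·0.999997 = 10.4800 /hr

Final: 10.4800 /hr


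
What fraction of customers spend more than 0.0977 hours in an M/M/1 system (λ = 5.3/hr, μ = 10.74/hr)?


W ~ Exponential(μ−λ) for M/M/1.
μ − λ = 10.74 − 5.3 = 5.4400
P(W > t) = e^{−(μ−λ)t} = e^{−0.5315} = 0.587730

Final: 0.587730


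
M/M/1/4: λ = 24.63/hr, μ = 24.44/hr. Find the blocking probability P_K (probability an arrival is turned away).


ρ = λ/μ = 24.63/24.44 = 1.0078
P_K = (1−ρ)ρ^K/(1−ρ^(K+1)) = (-0.007774·1.031461)/(1 − 1.039480)
= -0.008019/-0.039480 = 0.203110

Final: 0.203110


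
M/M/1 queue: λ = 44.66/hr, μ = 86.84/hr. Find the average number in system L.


ρ = λ/μ = 44.66/86.84 = 0.5143
L = ρ/(1−ρ) = 0.5143/(1 − 0.5143) = 0.5143/0.4857 = 1.0588

Final: 1.0588


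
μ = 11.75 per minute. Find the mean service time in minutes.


Mean service time = 1/μ = 1/11.75 minute = 0.08511 minute
In minutes: 0.08511 × 1 = 0.08511 min

Final: 0.08511 min


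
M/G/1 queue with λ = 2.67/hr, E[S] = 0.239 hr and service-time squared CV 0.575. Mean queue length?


ρ = λ·E[S] = 2.67·0.239 = 0.6381
Lq = ρ²(1+C_s²)/(2(1−ρ)) = 0.4072·(1+0.575)/(2·0.3619)
= 0.4072·1.5750/0.7237 = 0.88617

Final: 0.88617


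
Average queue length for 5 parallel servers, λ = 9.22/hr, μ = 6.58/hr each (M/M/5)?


a = λ/μ = 1.4012; ρ = a/5 = 0.2802
P₀ = 0.246026
Lq = P₀·a^c·ρ / (c!·(1−ρ)²) = 0.246026·5.40163·0.2802/(120·0.51805)
= 0.005991

Final: 0.005991


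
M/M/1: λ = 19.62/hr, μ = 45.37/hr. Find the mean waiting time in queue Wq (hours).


ρ = 19.62/45.37 = 0.4324
Wq = ρ/(μ−λ) = 0.4324/(45.37 − 19.62) = 0.4324/25.75 = 0.01679 hr

Final: 0.01679 hr


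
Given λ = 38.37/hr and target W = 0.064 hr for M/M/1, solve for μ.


W = 1/(μ−λ) ⇒ μ − λ = 1/W = 1/0.064 = 15.6250
μ = λ + 1/W = 38.37 + 15.6250 = 53.9950 per hr

Final: 53.9950 /hr


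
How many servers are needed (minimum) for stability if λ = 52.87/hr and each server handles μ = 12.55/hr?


Stability requires cμ > λ ⇔ c > λ/μ.
λ/μ = 52.87/12.55 = 4.2127
Minimum integer c = ⌊4.2127⌋ + 1 = 5
Check: 5·12.55 = 62.75 > 52.87, while 4·12.55 = 50.20 ≤ 52.87

Final: 5 servers


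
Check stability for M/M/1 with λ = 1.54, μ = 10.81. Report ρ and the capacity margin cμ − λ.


Total capacity cμ = 1·10.81 = 10.81/hr
ρ = λ/(cμ) = 1.54/10.81 = 0.1425
Stable ⇔ ρ < 1: YES
Spare capacity = cμ − λ = 10.81 − 1.54 = 9.27/hr

Final: ρ = 0.1425; stable; margin = 9.27/hr


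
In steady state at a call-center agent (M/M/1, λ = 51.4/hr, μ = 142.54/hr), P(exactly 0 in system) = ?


ρ = 51.4/142.54 = 0.3606
P_n = (1−ρ)·ρ^n = (1 − 0.3606)·0.3606^0 = 0.6394·1.000000 = 0.639399

Final: 0.639399


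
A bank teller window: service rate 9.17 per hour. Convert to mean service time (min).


Mean service time = 1/μ = 1/9.17 hour = 0.10905 hour
In minutes: 0.10905 × 60 = 6.5431 min

Final: 6.5431 min


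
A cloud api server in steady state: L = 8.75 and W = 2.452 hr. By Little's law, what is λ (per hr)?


λ = L/W = 8.75/2.452 = 3.5685 /hr

Final: 3.5685 /hr


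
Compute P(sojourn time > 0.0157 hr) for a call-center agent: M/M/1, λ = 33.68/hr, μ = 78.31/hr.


W ~ Exponential(μ−λ) for M/M/1.
μ − λ = 78.31 − 33.68 = 44.6300
P(W > t) = e^{−(μ−λ)t} = e^{−0.7007} = 0.496242

Final: 0.496242


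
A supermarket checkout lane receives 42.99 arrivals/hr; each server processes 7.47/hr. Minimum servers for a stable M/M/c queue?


Stability requires cμ > λ ⇔ c > λ/μ.
λ/μ = 42.99/7.47 = 5.7550
Minimum integer c = ⌊5.7550⌋ + 1 = 6
Check: 6·7.47 = 44.82 > 42.99, while 5·7.47 = 37.35 ≤ 42.99

Final: 6 servers


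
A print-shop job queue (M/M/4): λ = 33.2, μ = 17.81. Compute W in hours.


a = 1.8641; ρ = 0.4660; P₀ = 0.150978
Lq = P₀·a^c·ρ/(c!(1−ρ)²) = 0.12416
Wq = Lq/λ = 0.12416/33.2 = 0.003740 hr
W = Wq + 1/μ = 0.003740 + 0.05615 = 0.05989 hr

Final: 0.05989 hr


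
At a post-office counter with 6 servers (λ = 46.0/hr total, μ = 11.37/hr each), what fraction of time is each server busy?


ρ = λ/(cμ) = 46.0/(6·11.37) = 46.0/68.22 = 0.6743

Final: 0.6743


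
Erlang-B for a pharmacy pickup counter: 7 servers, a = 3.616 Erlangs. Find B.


B(c,a) = (a^c/c!) / Σ_{k=0}^{c} a^k/k!
a^7/7! = 1.603867
Σ terms (k=0..7): 1.00000 + 3.61600 + 6.53773 + 7.88014 + 7.12365 + 5.15182 + 3.10483 + 1.60387 = 36.018038
B = 1.603867/36.018038 = 0.044530

Final: 0.044530


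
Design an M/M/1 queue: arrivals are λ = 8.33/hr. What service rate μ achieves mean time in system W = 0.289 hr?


W = 1/(μ−λ) ⇒ μ − λ = 1/W = 1/0.289 = 3.4602
μ = λ + 1/W = 8.33 + 3.4602 = 11.7902 per hr

Final: 11.7902 /hr


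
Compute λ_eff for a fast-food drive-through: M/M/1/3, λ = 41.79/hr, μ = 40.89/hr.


ρ = 1.0220; P_K = (1−ρ)ρ^3/(1−ρ^4) = 0.258223
λ_eff = λ(1 − P_K) = 41.79·(1 − 0.258223) = 41.79·0.741777 = 30.9989 /hr

Final: 30.9989 /hr


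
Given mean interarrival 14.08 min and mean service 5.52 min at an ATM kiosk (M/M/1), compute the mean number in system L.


λ = 60/14.08 = 4.2614 /hr
μ = 60/5.52 = 10.8696 /hr
ρ = λ/μ = 4.2614/10.8696 = 0.3920
L = ρ/(1−ρ) = 0.3920/0.6080 = 0.6449

Final: 0.6449


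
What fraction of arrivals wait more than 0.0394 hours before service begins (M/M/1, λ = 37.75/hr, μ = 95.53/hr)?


ρ = 37.75/95.53 = 0.3952
P(Wq > t) = ρ·e^{−(μ−λ)t} = 0.3952·e^{−2.2765}
= 0.3952·0.102640 = 0.040559

Final: 0.040559


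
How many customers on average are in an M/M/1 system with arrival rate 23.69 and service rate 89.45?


ρ = λ/μ = 23.69/89.45 = 0.2648
L = ρ/(1−ρ) = 0.2648/(1 − 0.2648) = 0.2648/0.7352 = 0.3602

Final: 0.3602


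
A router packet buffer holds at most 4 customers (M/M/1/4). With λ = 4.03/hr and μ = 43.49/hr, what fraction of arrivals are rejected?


ρ = λ/μ = 4.03/43.49 = 0.09266
P_K = (1−ρ)ρ^K/(1−ρ^(K+1)) = (0.9073·0.00007373)/(1 − 0.000006832)
= 0.00006690/0.999993 = 0.00006690

Final: 0.00006690


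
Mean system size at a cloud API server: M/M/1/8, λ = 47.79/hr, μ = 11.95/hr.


ρ = 47.79/11.95 = 3.9992
L = ρ[1 − (K+1)ρ^K + Kρ^(K+1)] / [(1−ρ)(1−ρ^(K+1))]
Numerator: 3.9992·(1 − 9·65426.396597 + 8·261650.836264) = 6016221.595842
Denominator: (-2.9992)·(-261649.836264) = 784730.554955
L = 6016221.595842/784730.554955 = 7.6666

Final: 7.6666


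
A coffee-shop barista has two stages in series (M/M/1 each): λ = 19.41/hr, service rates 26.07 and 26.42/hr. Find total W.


Each node sees arrival rate λ = 19.41/hr (tandem ⇒ throughput preserved).
W₁ = 1/(μ₁−λ) = 1/(26.07−19.41) = 0.15015 hr
W₂ = 1/(μ₂−λ) = 1/(26.42−19.41) = 0.14265 hr
W_total = W₁ + W₂ = 0.15015 + 0.14265 = 0.29280 hr

Final: 0.29280 hr


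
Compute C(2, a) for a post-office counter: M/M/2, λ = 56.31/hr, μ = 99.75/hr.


a = λ/μ = 0.5645; ρ = a/2 = 0.2823
P₀ = 0.559751 (from M/M/c formula)
C(c,a) = [a^c/(c!(1−ρ))]·P₀ = [0.31867/(2·0.7177)]·0.559751
= 0.22200·0.559751 = 0.124263

Final: 0.124263


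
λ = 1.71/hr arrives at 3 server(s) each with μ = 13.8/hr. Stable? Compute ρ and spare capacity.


Total capacity cμ = 3·13.8 = 41.40/hr
ρ = λ/(cμ) = 1.71/41.40 = 0.04130
Stable ⇔ ρ < 1: YES
Spare capacity = cμ − λ = 41.40 − 1.71 = 39.69/hr

Final: ρ = 0.04130; stable; margin = 39.69/hr
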